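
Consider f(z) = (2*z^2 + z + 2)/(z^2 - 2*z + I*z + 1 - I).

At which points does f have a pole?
{1 - I, 1}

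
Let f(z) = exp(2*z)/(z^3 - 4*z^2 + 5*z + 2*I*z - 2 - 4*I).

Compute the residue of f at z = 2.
(1/5 - 2*I/5)*exp(4)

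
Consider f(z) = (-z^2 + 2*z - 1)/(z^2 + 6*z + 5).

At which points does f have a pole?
The singularities of f are the zeros of the denominator. Factoring,
  z^2 + 6*z + 5 = (z + 5)*(z + 1)
so the candidates are z = -5, z = -1.

Check the numerator P(z) = -z^2 + 2*z - 1 at each one:
  P(-5) = -36 ≠ 0, so z = -5 is a (simple) pole.
  P(-1) = -4 ≠ 0, so z = -1 is a (simple) pole.

Poles of f: {-5, -1}

Final answer: {-5, -1}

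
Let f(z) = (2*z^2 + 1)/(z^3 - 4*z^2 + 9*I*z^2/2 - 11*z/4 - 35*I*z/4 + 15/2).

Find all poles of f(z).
The singularities of f are the zeros of the denominator. Factoring,
  z^3 - 4*z^2 + 9*I*z^2/2 - 11*z/4 - 35*I*z/4 + 15/2 = (z - 3 + 3*I)*(z - 3/2 + I/2)*(z + 1/2 + I)
so the candidates are z = 3 - 3*I, z = 3/2 - I/2, z = -1/2 - I.

Check the numerator P(z) = 2*z^2 + 1 at each one:
  P(3 - 3*I) = 1 - 36*I ≠ 0, so z = 3 - 3*I is a (simple) pole.
  P(3/2 - I/2) = 5 - 3*I ≠ 0, so z = 3/2 - I/2 is a (simple) pole.
  P(-1/2 - I) = -1/2 + 2*I ≠ 0, so z = -1/2 - I is a (simple) pole.

Poles of f: {-1/2 - I, 3/2 - I/2, 3 - 3*I}

Final answer: {-1/2 - I, 3/2 - I/2, 3 - 3*I}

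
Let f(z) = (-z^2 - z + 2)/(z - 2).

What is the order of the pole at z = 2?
Factor the denominator:
  z - 2 = (z - 2)

The numerator P(z) = -z^2 - z + 2 has P(2) = -4 ≠ 0, so no factor of (z - 2) cancels.
Near z = 2 we can therefore write f(z) = g(z)/(z - 2) with g analytic at 2 and g(2) ≠ 0 (g is just the numerator).

Hence z = 2 is a pole of order 1.

Final answer: 1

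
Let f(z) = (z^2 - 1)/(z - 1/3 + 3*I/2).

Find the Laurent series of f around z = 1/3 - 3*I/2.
Put w = z - (1/3 - 3*I/2), i.e. z = w + 1/3 - 3*I/2. The denominator is w, so it suffices to rewrite the numerator in powers of w.

P(z) = z^2 - 1
P(w + 1/3 - 3*I/2) = -113/36 - I + (2/3 - 3*I)*w + w^2

Dividing each term by w:
  f = (-113/36 - I)/w + 2/3 - 3*I + w

Substituting back w = z - 1/3 + 3*I/2:
  f(z) = (-113/36 - I)/(z - 1/3 + 3*I/2) + 2/3 - 3*I + (z - 1/3 + 3*I/2)

The series is finite because the numerator is a polynomial; the negative powers form the principal part, and the coefficient of 1/(z - 1/3 + 3*I/2) gives Res(f, 1/3 - 3*I/2) = -113/36 - I.

Final answer: (-113/36 - I)/(z - 1/3 + 3*I/2) + 2/3 - 3*I + (z - 1/3 + 3*I/2)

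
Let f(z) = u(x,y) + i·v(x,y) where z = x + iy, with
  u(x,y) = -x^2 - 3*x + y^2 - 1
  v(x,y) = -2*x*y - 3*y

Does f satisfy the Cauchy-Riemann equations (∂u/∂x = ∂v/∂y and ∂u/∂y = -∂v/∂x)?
∂u/∂x = -2*x - 3
∂v/∂y = -2*x - 3
∂u/∂y = 2*y
∂v/∂x = -2*y
∂u/∂x = ∂v/∂y and ∂u/∂y = -∂v/∂x hold identically; f is analytic.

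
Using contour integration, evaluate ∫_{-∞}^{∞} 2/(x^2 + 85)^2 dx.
sqrt(85)*pi/7225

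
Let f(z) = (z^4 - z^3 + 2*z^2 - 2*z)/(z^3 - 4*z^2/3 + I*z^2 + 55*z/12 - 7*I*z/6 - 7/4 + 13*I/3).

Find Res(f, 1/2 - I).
-85/148 + 95*I/296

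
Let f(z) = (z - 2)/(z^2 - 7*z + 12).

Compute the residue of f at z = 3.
Write f(z) = P(z)/Q(z) with P(z) = z - 2 and Q(z) = z^2 - 7*z + 12.
The denominator factors as Q(z) = (z - 4)*(z - 3), so z = 3 is a simple zero of Q and P is analytic there; z = 3 is therefore a simple pole and
  Res(f, z₀) = P(z₀)/Q'(z₀).

Q'(z) = 2*z - 7, so Q'(3) = -1.
P(3) = 1.

Res(f, 3) = (1)/(-1) = -1

Final answer: -1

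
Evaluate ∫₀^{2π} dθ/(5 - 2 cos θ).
2*sqrt(21)*pi/21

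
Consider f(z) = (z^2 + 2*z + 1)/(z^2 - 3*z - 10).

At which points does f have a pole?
{-2, 5}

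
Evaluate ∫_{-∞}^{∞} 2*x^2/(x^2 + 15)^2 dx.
sqrt(15)*pi/15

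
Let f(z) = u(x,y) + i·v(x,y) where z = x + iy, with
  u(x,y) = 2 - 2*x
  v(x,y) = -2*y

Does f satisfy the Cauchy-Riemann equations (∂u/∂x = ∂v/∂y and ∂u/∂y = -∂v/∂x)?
∂u/∂x = -2
∂v/∂y = -2
∂u/∂y = 0
∂v/∂x = 0
∂u/∂x = ∂v/∂y and ∂u/∂y = -∂v/∂x hold identically; f is analytic.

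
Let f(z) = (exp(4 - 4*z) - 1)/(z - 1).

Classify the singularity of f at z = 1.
Let u = z - 1. The exponent is 4 - 4*z = -4u, so
  f = (e^(-4u) - 1)/u = ((-4u) + (-4u)^2/2 + (-4u)^3/6 + ...)/u = -4 + (8)*u + (-32/3)*u^2 + ...
The Laurent expansion about u = 0 has no negative powers; equivalently lim_{z→1} f(z) = -4 exists and is finite.
So the singularity is removable.

Final answer: removable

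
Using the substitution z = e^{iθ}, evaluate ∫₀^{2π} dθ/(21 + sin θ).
Call the integral J. The integrand is 2π-periodic and we integrate over a full period, so shifting θ does not change the value (θ → θ + π/2 turns sin θ into cos θ). Hence
  J = ∫₀^{2π} dθ/(21 + cos θ).
Put z = e^{iθ}: then cos θ = (z + 1/z)/2, dθ = dz/(iz), and z runs once counterclockwise around |z| = 1:
  J = ∮_{|z|=1} 1/(21 + (z + 1/z)/2) · dz/(iz) = (2/i) ∮_{|z|=1} dz/(z^2 + 42*z + 1).
The roots of z^2 + 42*z + 1 are z = (-21 ± sqrt(21^2 - 1^2)), with sqrt(440) = 2*sqrt(110); their product is 1, so only z₊ = -21 + 2*sqrt(110) lies inside the unit circle (z₋ = -21 - 2*sqrt(110) lies outside).
z₊ is a simple zero of q(z) = z^2 + 42*z + 1, so Res(1/q, z₊) = 1/q'(z₊) with q'(z) = 2*z + 42; and q'(z₊) = (z₊ - z₋) = 4*sqrt(110).
Therefore J = (2/i) · 2πi · 1/(4*sqrt(110)) = 2*pi/(2*sqrt(110)) = sqrt(110)*pi/110

Final answer: sqrt(110)*pi/110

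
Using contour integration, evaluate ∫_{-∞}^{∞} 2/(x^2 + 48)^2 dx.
Let f(z) = 2/(z^2 + 48)^2. The denominator has no real zeros and deg Q - deg P = 4 ≥ 2, so the integral of f over the upper semicircle |z| = R tends to 0 as R → ∞. Closing the contour in the upper half-plane,
  ∫_{-∞}^{∞} f(x) dx = 2πi · Σ Res(f, z_k)  over the poles with Im z_k > 0.

Zeros of the denominator: z^2 + 48 = 0 gives z = ±4*sqrt(3)*I.
Upper half-plane: z = 4*sqrt(3)*I (a pole of order 2).

Write f(z) = g(z)/(z - 4*sqrt(3)*I)^2 with g(z) = 2/(z + 4*sqrt(3)*I)^2. For a double pole, Res(f, z₀) = g'(z₀):
  g'(z) = -4/(z + 4*sqrt(3)*I)^3
  Res(f, 4*sqrt(3)*I) = g'(4*sqrt(3)*I) = -sqrt(3)*I/1152

∫_{-∞}^{∞} f(x) dx = 2πi · (-sqrt(3)*I/1152) = sqrt(3)*pi/576

Final answer: sqrt(3)*pi/576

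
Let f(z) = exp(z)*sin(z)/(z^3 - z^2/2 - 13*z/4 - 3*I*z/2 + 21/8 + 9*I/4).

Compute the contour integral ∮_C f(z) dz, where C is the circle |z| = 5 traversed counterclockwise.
By the residue theorem, ∮_C f(z) dz = 2πi · (sum of the residues of f at the poles inside |z| = 5).

The denominator factors as (z + 2 + I/2)*(z - 3/2)*(z - 1 - I/2), so the singularities of f are simple poles at z = -2 - I/2, z = 3/2, z = 1 + I/2.
  |-2 - I/2|² = 17/4 < 25 = 5², so this pole is inside the contour.
  |3/2|² = 9/4 < 25 = 5², so this pole is inside the contour.
  |1 + I/2|² = 5/4 < 25 = 5², so this pole is inside the contour.

With P(z) = exp(z)*sin(z) and Q(z) = z^3 - z^2/2 - 13*z/4 - 3*I*z/2 + 21/8 + 9*I/4, each pole is simple, so Res(f, z₀) = P(z₀)/Q'(z₀) with Q'(z) = 3*z^2 - z - 13/4 - 3*I/2.
  Res(f, -2 - I/2) = P(-2 - I/2)/Q'(-2 - I/2) = (-exp(-2 - I/2)*sin(2 + I/2))/(10 + 5*I) = (-2/25 + I/25)*exp(-2 - I/2)*sin(2 + I/2)
  Res(f, 3/2) = P(3/2)/Q'(3/2) = (exp(3/2)*sin(3/2))/(2 - 3*I/2) = (8/25 + 6*I/25)*exp(3/2)*sin(3/2)
  Res(f, 1 + I/2) = P(1 + I/2)/Q'(1 + I/2) = (exp(1 + I/2)*sin(1 + I/2))/(-2 + I) = (-2/5 - I/5)*exp(1 + I/2)*sin(1 + I/2)

Sum of residues inside C: (-2/5 - I/5)*exp(1 + I/2)*sin(1 + I/2) + (-2/25 + I/25)*exp(-2 - I/2)*sin(2 + I/2) + (8/25 + 6*I/25)*exp(3/2)*sin(3/2)
∮_C f(z) dz = 2πi · ((-2/5 - I/5)*exp(1 + I/2)*sin(1 + I/2) + (-2/25 + I/25)*exp(-2 - I/2)*sin(2 + I/2) + (8/25 + 6*I/25)*exp(3/2)*sin(3/2)) = pi*(2/5 - 4*I/5)*exp(1 + I/2)*sin(1 + I/2) + pi*(-2/25 - 4*I/25)*exp(-2 - I/2)*sin(2 + I/2) + pi*(-12/25 + 16*I/25)*exp(3/2)*sin(3/2)

Final answer: pi*(2/5 - 4*I/5)*exp(1 + I/2)*sin(1 + I/2) + pi*(-2/25 - 4*I/25)*exp(-2 - I/2)*sin(2 + I/2) + pi*(-12/25 + 16*I/25)*exp(3/2)*sin(3/2)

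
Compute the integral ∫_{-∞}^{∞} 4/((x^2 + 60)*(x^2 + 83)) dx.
2*pi*(-30*sqrt(83) + 83*sqrt(15))/28635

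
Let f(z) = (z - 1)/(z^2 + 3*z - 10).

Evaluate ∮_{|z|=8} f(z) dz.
By the residue theorem, ∮_C f(z) dz = 2πi · (sum of the residues of f at the poles inside |z| = 8).

The denominator factors as (z + 5)*(z - 2), so the singularities of f are simple poles at z = -5, z = 2.
  |-5|² = 25 < 64 = 8², so this pole is inside the contour.
  |2|² = 4 < 64 = 8², so this pole is inside the contour.

With P(z) = z - 1 and Q(z) = z^2 + 3*z - 10, each pole is simple, so Res(f, z₀) = P(z₀)/Q'(z₀) with Q'(z) = 2*z + 3.
  Res(f, -5) = P(-5)/Q'(-5) = (-6)/(-7) = 6/7
  Res(f, 2) = P(2)/Q'(2) = (1)/(7) = 1/7

Sum of residues inside C: 1
∮_C f(z) dz = 2πi · (1) = 2*I*pi

Final answer: 2*I*pi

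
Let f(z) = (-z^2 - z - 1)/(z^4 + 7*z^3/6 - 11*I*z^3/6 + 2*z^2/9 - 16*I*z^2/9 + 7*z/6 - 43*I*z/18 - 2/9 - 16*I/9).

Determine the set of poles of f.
The singularities of f are the zeros of the denominator. Factoring,
  z^4 + 7*z^3/6 - 11*I*z^3/6 + 2*z^2/9 - 16*I*z^2/9 + 7*z/6 - 43*I*z/18 - 2/9 - 16*I/9 = (z + 1 - 2*I/3)*(z + I)*(z + 2/3 - 2*I/3)*(z - 1/2 - 3*I/2)
so the candidates are z = -1 + 2*I/3, z = -I, z = -2/3 + 2*I/3, z = 1/2 + 3*I/2.

Check the numerator P(z) = -z^2 - z - 1 at each one:
  P(-1 + 2*I/3) = -5/9 + 2*I/3 ≠ 0, so z = -1 + 2*I/3 is a (simple) pole.
  P(-I) = I ≠ 0, so z = -I is a (simple) pole.
  P(-2/3 + 2*I/3) = -1/3 + 2*I/9 ≠ 0, so z = -2/3 + 2*I/3 is a (simple) pole.
  P(1/2 + 3*I/2) = 1/2 - 3*I ≠ 0, so z = 1/2 + 3*I/2 is a (simple) pole.

Poles of f: {-1 + 2*I/3, -2/3 + 2*I/3, -I, 1/2 + 3*I/2}

Final answer: {-1 + 2*I/3, -2/3 + 2*I/3, -I, 1/2 + 3*I/2}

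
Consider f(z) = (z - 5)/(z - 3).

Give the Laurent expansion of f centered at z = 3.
-2/(z - 3) + 1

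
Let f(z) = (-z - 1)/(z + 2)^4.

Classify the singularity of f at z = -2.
Write f(z) = g(z)/(z + 2)^4 with g(z) = -z - 1.
g is entire and g(-2) = 1 ≠ 0, so no factor of (z + 2) cancels: the Laurent expansion of f about z = -2 starts at the power -4, i.e. lim_{z→z₀} (z - z₀)^4 f(z) = 1 is finite and nonzero.
So z = -2 is a pole of order 4.

Final answer: pole of order 4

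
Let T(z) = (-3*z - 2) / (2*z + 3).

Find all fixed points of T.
{-3/2 - sqrt(5)/2, -3/2 + sqrt(5)/2}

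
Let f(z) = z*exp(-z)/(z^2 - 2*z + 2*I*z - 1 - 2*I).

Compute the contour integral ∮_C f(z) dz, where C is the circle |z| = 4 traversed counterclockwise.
By the residue theorem, ∮_C f(z) dz = 2πi · (sum of the residues of f at the poles inside |z| = 4).

The denominator factors as (z - 2 + I)*(z + I), so the singularities of f are simple poles at z = 2 - I, z = -I.
  |2 - I|² = 5 < 16 = 4², so this pole is inside the contour.
  |-I|² = 1 < 16 = 4², so this pole is inside the contour.

With P(z) = z*exp(-z) and Q(z) = z^2 - 2*z + 2*I*z - 1 - 2*I, each pole is simple, so Res(f, z₀) = P(z₀)/Q'(z₀) with Q'(z) = 2*z - 2 + 2*I.
  Res(f, 2 - I) = P(2 - I)/Q'(2 - I) = ((2 - I)*exp(-2 + I))/(2) = (1 - I/2)*exp(-2 + I)
  Res(f, -I) = P(-I)/Q'(-I) = (-I*exp(I))/(-2) = I*exp(I)/2

Sum of residues inside C: (1 - I/2)*exp(-2 + I) + I*exp(I)/2
∮_C f(z) dz = 2πi · ((1 - I/2)*exp(-2 + I) + I*exp(I)/2) = -pi*exp(I) + pi*(1 + 2*I)*exp(-2 + I)

Final answer: -pi*exp(I) + pi*(1 + 2*I)*exp(-2 + I)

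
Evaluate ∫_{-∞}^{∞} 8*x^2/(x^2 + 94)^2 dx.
Let f(z) = 8*z^2/(z^2 + 94)^2. The denominator has no real zeros and deg Q - deg P = 2 ≥ 2, so the integral of f over the upper semicircle |z| = R tends to 0 as R → ∞. Closing the contour in the upper half-plane,
  ∫_{-∞}^{∞} f(x) dx = 2πi · Σ Res(f, z_k)  over the poles with Im z_k > 0.

Zeros of the denominator: z^2 + 94 = 0 gives z = ±sqrt(94)*I.
Upper half-plane: z = sqrt(94)*I (a pole of order 2).

Write f(z) = g(z)/(z - sqrt(94)*I)^2 with g(z) = 8*z^2/(z + sqrt(94)*I)^2. For a double pole, Res(f, z₀) = g'(z₀):
  g'(z) = 16*sqrt(94)*I*z/(z + sqrt(94)*I)^3
  Res(f, sqrt(94)*I) = g'(sqrt(94)*I) = -sqrt(94)*I/47

∫_{-∞}^{∞} f(x) dx = 2πi · (-sqrt(94)*I/47) = 2*sqrt(94)*pi/47

Final answer: 2*sqrt(94)*pi/47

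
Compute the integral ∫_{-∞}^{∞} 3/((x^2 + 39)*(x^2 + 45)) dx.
pi*(-13*sqrt(5) + 5*sqrt(39))/390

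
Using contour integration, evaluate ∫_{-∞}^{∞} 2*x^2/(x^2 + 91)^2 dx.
sqrt(91)*pi/91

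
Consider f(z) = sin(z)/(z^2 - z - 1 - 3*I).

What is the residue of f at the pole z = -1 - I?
Write f(z) = P(z)/Q(z) with P(z) = sin(z) and Q(z) = z^2 - z - 1 - 3*I.
The denominator factors as Q(z) = (z - 2 - I)*(z + 1 + I), so z = -1 - I is a simple zero of Q and P is analytic there; z = -1 - I is therefore a simple pole and
  Res(f, z₀) = P(z₀)/Q'(z₀).

Q'(z) = 2*z - 1, so Q'(-1 - I) = -3 - 2*I.
P(-1 - I) = -sin(1 + I).

Res(f, -1 - I) = (-sin(1 + I))/(-3 - 2*I) = (3/13 - 2*I/13)*sin(1 + I)

Final answer: (3/13 - 2*I/13)*sin(1 + I)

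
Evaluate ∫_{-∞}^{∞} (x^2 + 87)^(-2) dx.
sqrt(87)*pi/15138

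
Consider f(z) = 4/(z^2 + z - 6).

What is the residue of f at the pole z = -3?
-4/5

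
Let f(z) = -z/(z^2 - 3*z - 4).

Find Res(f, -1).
Write f(z) = P(z)/Q(z) with P(z) = -z and Q(z) = z^2 - 3*z - 4.
The denominator factors as Q(z) = (z - 4)*(z + 1), so z = -1 is a simple zero of Q and P is analytic there; z = -1 is therefore a simple pole and
  Res(f, z₀) = P(z₀)/Q'(z₀).

Q'(z) = 2*z - 3, so Q'(-1) = -5.
P(-1) = 1.

Res(f, -1) = (1)/(-5) = -1/5

Final answer: -1/5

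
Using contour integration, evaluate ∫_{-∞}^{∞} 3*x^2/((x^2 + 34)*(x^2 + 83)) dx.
Let f(z) = 3*z^2/((z^2 + 34)*(z^2 + 83)). The denominator has no real zeros and deg Q - deg P = 2 ≥ 2, so the integral of f over the upper semicircle |z| = R tends to 0 as R → ∞. Closing the contour in the upper half-plane,
  ∫_{-∞}^{∞} f(x) dx = 2πi · Σ Res(f, z_k)  over the poles with Im z_k > 0.

Zeros of the denominator: z^2 + 34 = 0 gives z = ±sqrt(34)*I; z^2 + 83 = 0 gives z = ±sqrt(83)*I.
Upper half-plane: z = sqrt(34)*I, z = sqrt(83)*I (simple).

Each pole is a simple zero of Q(z) = z^4 + 117*z^2 + 2822, so Res(f, z₀) = P(z₀)/Q'(z₀) with P(z) = 3*z^2, Q'(z) = 4*z^3 + 234*z:
  Res(f, sqrt(34)*I) = (-102)/(98*sqrt(34)*I) = 3*sqrt(34)*I/98
  Res(f, sqrt(83)*I) = (-249)/(-98*sqrt(83)*I) = -3*sqrt(83)*I/98

Sum of residues: 3*I*(-sqrt(83) + sqrt(34))/98
∫_{-∞}^{∞} f(x) dx = 2πi · (3*I*(-sqrt(83) + sqrt(34))/98) = 3*pi*(-sqrt(34) + sqrt(83))/49

Final answer: 3*pi*(-sqrt(34) + sqrt(83))/49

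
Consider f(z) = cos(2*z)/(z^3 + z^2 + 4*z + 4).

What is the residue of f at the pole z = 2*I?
Write f(z) = P(z)/Q(z) with P(z) = cos(2*z) and Q(z) = z^3 + z^2 + 4*z + 4.
The denominator factors as Q(z) = (z + 2*I)*(z + 1)*(z - 2*I), so z = 2*I is a simple zero of Q and P is analytic there; z = 2*I is therefore a simple pole and
  Res(f, z₀) = P(z₀)/Q'(z₀).

Q'(z) = 3*z^2 + 2*z + 4, so Q'(2*I) = -8 + 4*I.
P(2*I) = cosh(4).

Res(f, 2*I) = (cosh(4))/(-8 + 4*I) = (-1/10 - I/20)*cosh(4)

Final answer: (-1/10 - I/20)*cosh(4)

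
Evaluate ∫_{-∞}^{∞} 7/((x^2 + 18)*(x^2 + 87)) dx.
Let f(z) = 7/((z^2 + 18)*(z^2 + 87)). The denominator has no real zeros and deg Q - deg P = 4 ≥ 2, so the integral of f over the upper semicircle |z| = R tends to 0 as R → ∞. Closing the contour in the upper half-plane,
  ∫_{-∞}^{∞} f(x) dx = 2πi · Σ Res(f, z_k)  over the poles with Im z_k > 0.

Zeros of the denominator: z^2 + 18 = 0 gives z = ±3*sqrt(2)*I; z^2 + 87 = 0 gives z = ±sqrt(87)*I.
Upper half-plane: z = 3*sqrt(2)*I, z = sqrt(87)*I (simple).

Each pole is a simple zero of Q(z) = z^4 + 105*z^2 + 1566, so Res(f, z₀) = P(z₀)/Q'(z₀) with P(z) = 7, Q'(z) = 4*z^3 + 210*z:
  Res(f, 3*sqrt(2)*I) = (7)/(414*sqrt(2)*I) = -7*sqrt(2)*I/828
  Res(f, sqrt(87)*I) = (7)/(-138*sqrt(87)*I) = 7*sqrt(87)*I/12006

Sum of residues: 7*I*(-29*sqrt(2) + 2*sqrt(87))/24012
∫_{-∞}^{∞} f(x) dx = 2πi · (7*I*(-29*sqrt(2) + 2*sqrt(87))/24012) = 7*pi*(-2*sqrt(87) + 29*sqrt(2))/12006

Final answer: 7*pi*(-2*sqrt(87) + 29*sqrt(2))/12006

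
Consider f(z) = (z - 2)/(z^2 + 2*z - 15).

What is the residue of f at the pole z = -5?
7/8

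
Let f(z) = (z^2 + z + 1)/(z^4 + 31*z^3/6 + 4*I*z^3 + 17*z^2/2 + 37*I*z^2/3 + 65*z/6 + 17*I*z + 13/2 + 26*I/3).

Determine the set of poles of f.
The singularities of f are the zeros of the denominator. Factoring,
  z^4 + 31*z^3/6 + 4*I*z^3 + 17*z^2/2 + 37*I*z^2/3 + 65*z/6 + 17*I*z + 13/2 + 26*I/3 = (z + 1)*(z + 2 + 3*I)*(z + 2/3 - I)*(z + 3/2 + 2*I)
so the candidates are z = -1, z = -2 - 3*I, z = -2/3 + I, z = -3/2 - 2*I.

Check the numerator P(z) = z^2 + z + 1 at each one:
  P(-1) = 1 ≠ 0, so z = -1 is a (simple) pole.
  P(-2 - 3*I) = -6 + 9*I ≠ 0, so z = -2 - 3*I is a (simple) pole.
  P(-2/3 + I) = -2/9 - I/3 ≠ 0, so z = -2/3 + I is a (simple) pole.
  P(-3/2 - 2*I) = -9/4 + 4*I ≠ 0, so z = -3/2 - 2*I is a (simple) pole.

Poles of f: {-2 - 3*I, -3/2 - 2*I, -1, -2/3 + I}

Final answer: {-2 - 3*I, -3/2 - 2*I, -1, -2/3 + I}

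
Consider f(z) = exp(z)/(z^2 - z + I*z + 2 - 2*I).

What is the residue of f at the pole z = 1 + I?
(1/10 - 3*I/10)*exp(1 + I)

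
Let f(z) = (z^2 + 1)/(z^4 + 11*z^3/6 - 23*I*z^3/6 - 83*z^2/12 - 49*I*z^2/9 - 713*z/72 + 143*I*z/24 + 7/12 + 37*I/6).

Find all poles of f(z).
{-3/2 + I/3, -3/2 + 3*I/2, -1/3 + I, 3/2 + I}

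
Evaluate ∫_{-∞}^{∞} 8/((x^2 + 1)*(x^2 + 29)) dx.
Let f(z) = 8/((z^2 + 1)*(z^2 + 29)). The denominator has no real zeros and deg Q - deg P = 4 ≥ 2, so the integral of f over the upper semicircle |z| = R tends to 0 as R → ∞. Closing the contour in the upper half-plane,
  ∫_{-∞}^{∞} f(x) dx = 2πi · Σ Res(f, z_k)  over the poles with Im z_k > 0.

Zeros of the denominator: z^2 + 1 = 0 gives z = ±I; z^2 + 29 = 0 gives z = ±sqrt(29)*I.
Upper half-plane: z = I, z = sqrt(29)*I (simple).

Each pole is a simple zero of Q(z) = z^4 + 30*z^2 + 29, so Res(f, z₀) = P(z₀)/Q'(z₀) with P(z) = 8, Q'(z) = 4*z^3 + 60*z:
  Res(f, I) = (8)/(56*I) = -I/7
  Res(f, sqrt(29)*I) = (8)/(-56*sqrt(29)*I) = sqrt(29)*I/203

Sum of residues: I*(-29 + sqrt(29))/203
∫_{-∞}^{∞} f(x) dx = 2πi · (I*(-29 + sqrt(29))/203) = 2*pi*(29 - sqrt(29))/203

Final answer: 2*pi*(29 - sqrt(29))/203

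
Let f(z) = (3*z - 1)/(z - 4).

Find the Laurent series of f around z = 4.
Put w = z - (4), i.e. z = w + 4. The denominator is w, so it suffices to rewrite the numerator in powers of w.

P(z) = 3*z - 1
P(w + 4) = 11 + 3*w

Dividing each term by w:
  f = 11/w + 3

Substituting back w = z - 4:
  f(z) = 11/(z - 4) + 3

The series is finite because the numerator is a polynomial; the negative powers form the principal part, and the coefficient of 1/(z - 4) gives Res(f, 4) = 11.

Final answer: 11/(z - 4) + 3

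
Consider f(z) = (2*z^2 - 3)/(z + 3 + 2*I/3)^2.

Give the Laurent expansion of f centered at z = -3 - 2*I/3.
Put w = z - (-3 - 2*I/3), i.e. z = w - 3 - 2*I/3. The denominator is w^2, so it suffices to rewrite the numerator in powers of w.

P(z) = 2*z^2 - 3
P(w - 3 - 2*I/3) = 127/9 + 8*I + (-12 - 8*I/3)*w + 2*w^2

Dividing each term by w^2:
  f = (127/9 + 8*I)/w^2 + (-12 - 8*I/3)/w + 2

Substituting back w = z + 3 + 2*I/3:
  f(z) = (127/9 + 8*I)/(z + 3 + 2*I/3)^2 + (-12 - 8*I/3)/(z + 3 + 2*I/3) + 2

The series is finite because the numerator is a polynomial; the negative powers form the principal part, and the coefficient of 1/(z + 3 + 2*I/3) gives Res(f, -3 - 2*I/3) = -12 - 8*I/3.

Final answer: (127/9 + 8*I)/(z + 3 + 2*I/3)^2 + (-12 - 8*I/3)/(z + 3 + 2*I/3) + 2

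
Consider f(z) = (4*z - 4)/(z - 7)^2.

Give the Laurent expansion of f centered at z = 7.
Put w = z - (7), i.e. z = w + 7. The denominator is w^2, so it suffices to rewrite the numerator in powers of w.

P(z) = 4*z - 4
P(w + 7) = 24 + 4*w

Dividing each term by w^2:
  f = 24/w^2 + 4/w

Substituting back w = z - 7:
  f(z) = 24/(z - 7)^2 + 4/(z - 7)

The series is finite because the numerator is a polynomial; the negative powers form the principal part, and the coefficient of 1/(z - 7) gives Res(f, 7) = 4.

Final answer: 24/(z - 7)^2 + 4/(z - 7)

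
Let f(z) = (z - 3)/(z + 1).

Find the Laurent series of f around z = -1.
Put w = z - (-1), i.e. z = w - 1. The denominator is w, so it suffices to rewrite the numerator in powers of w.

P(z) = z - 3
P(w - 1) = -4 + w

Dividing each term by w:
  f = -4/w + 1

Substituting back w = z + 1:
  f(z) = -4/(z + 1) + 1

The series is finite because the numerator is a polynomial; the negative powers form the principal part, and the coefficient of 1/(z + 1) gives Res(f, -1) = -4.

Final answer: -4/(z + 1) + 1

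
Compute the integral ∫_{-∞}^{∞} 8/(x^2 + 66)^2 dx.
Let f(z) = 8/(z^2 + 66)^2. The denominator has no real zeros and deg Q - deg P = 4 ≥ 2, so the integral of f over the upper semicircle |z| = R tends to 0 as R → ∞. Closing the contour in the upper half-plane,
  ∫_{-∞}^{∞} f(x) dx = 2πi · Σ Res(f, z_k)  over the poles with Im z_k > 0.

Zeros of the denominator: z^2 + 66 = 0 gives z = ±sqrt(66)*I.
Upper half-plane: z = sqrt(66)*I (a pole of order 2).

Write f(z) = g(z)/(z - sqrt(66)*I)^2 with g(z) = 8/(z + sqrt(66)*I)^2. For a double pole, Res(f, z₀) = g'(z₀):
  g'(z) = -16/(z + sqrt(66)*I)^3
  Res(f, sqrt(66)*I) = g'(sqrt(66)*I) = -sqrt(66)*I/2178

∫_{-∞}^{∞} f(x) dx = 2πi · (-sqrt(66)*I/2178) = sqrt(66)*pi/1089

Final answer: sqrt(66)*pi/1089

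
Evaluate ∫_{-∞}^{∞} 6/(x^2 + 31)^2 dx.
3*sqrt(31)*pi/961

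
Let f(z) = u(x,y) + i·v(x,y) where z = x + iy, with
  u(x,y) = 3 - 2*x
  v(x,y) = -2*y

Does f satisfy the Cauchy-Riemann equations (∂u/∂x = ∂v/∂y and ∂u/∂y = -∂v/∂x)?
∂u/∂x = -2
∂v/∂y = -2
∂u/∂y = 0
∂v/∂x = 0
∂u/∂x = ∂v/∂y and ∂u/∂y = -∂v/∂x hold identically; f is analytic.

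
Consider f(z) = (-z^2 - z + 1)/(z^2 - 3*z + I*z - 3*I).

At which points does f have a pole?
The singularities of f are the zeros of the denominator. Factoring,
  z^2 - 3*z + I*z - 3*I = (z + I)*(z - 3)
so the candidates are z = -I, z = 3.

Check the numerator P(z) = -z^2 - z + 1 at each one:
  P(-I) = 2 + I ≠ 0, so z = -I is a (simple) pole.
  P(3) = -11 ≠ 0, so z = 3 is a (simple) pole.

Poles of f: {-I, 3}

Final answer: {-I, 3}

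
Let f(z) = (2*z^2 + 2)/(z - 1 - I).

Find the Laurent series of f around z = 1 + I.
(2 + 4*I)/(z - 1 - I) + 4 + 4*I + 2*(z - 1 - I)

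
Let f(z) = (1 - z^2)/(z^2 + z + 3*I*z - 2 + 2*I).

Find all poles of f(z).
The singularities of f are the zeros of the denominator. Factoring,
  z^2 + z + 3*I*z - 2 + 2*I = (z + 1 + I)*(z + 2*I)
so the candidates are z = -1 - I, z = -2*I.

Check the numerator P(z) = 1 - z^2 at each one:
  P(-1 - I) = 1 - 2*I ≠ 0, so z = -1 - I is a (simple) pole.
  P(-2*I) = 5 ≠ 0, so z = -2*I is a (simple) pole.

Poles of f: {-1 - I, -2*I}

Final answer: {-1 - I, -2*I}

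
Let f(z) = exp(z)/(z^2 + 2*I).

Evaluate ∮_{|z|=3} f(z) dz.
By the residue theorem, ∮_C f(z) dz = 2πi · (sum of the residues of f at the poles inside |z| = 3).

The denominator factors as (z - 1 + I)*(z + 1 - I), so the singularities of f are simple poles at z = 1 - I, z = -1 + I.
  |1 - I|² = 2 < 9 = 3², so this pole is inside the contour.
  |-1 + I|² = 2 < 9 = 3², so this pole is inside the contour.

With P(z) = exp(z) and Q(z) = z^2 + 2*I, each pole is simple, so Res(f, z₀) = P(z₀)/Q'(z₀) with Q'(z) = 2*z.
  Res(f, 1 - I) = P(1 - I)/Q'(1 - I) = (exp(1 - I))/(2 - 2*I) = (1/4 + I/4)*exp(1 - I)
  Res(f, -1 + I) = P(-1 + I)/Q'(-1 + I) = (exp(-1 + I))/(-2 + 2*I) = (-1/4 - I/4)*exp(-1 + I)

Sum of residues inside C: (1/4 + I/4)*exp(1 - I) + (-1/4 - I/4)*exp(-1 + I)
∮_C f(z) dz = 2πi · ((1/4 + I/4)*exp(1 - I) + (-1/4 - I/4)*exp(-1 + I)) = pi*(1/2 - I/2)*exp(-1 + I) + pi*(-1/2 + I/2)*exp(1 - I)

Final answer: pi*(1/2 - I/2)*exp(-1 + I) + pi*(-1/2 + I/2)*exp(1 - I)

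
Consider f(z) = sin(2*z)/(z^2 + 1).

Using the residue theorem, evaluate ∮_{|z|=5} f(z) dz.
By the residue theorem, ∮_C f(z) dz = 2πi · (sum of the residues of f at the poles inside |z| = 5).

The denominator factors as (z + I)*(z - I), so the singularities of f are simple poles at z = -I, z = I.
  |-I|² = 1 < 25 = 5², so this pole is inside the contour.
  |I|² = 1 < 25 = 5², so this pole is inside the contour.

With P(z) = sin(2*z) and Q(z) = z^2 + 1, each pole is simple, so Res(f, z₀) = P(z₀)/Q'(z₀) with Q'(z) = 2*z.
  Res(f, -I) = P(-I)/Q'(-I) = (-I*sinh(2))/(-2*I) = sinh(2)/2
  Res(f, I) = P(I)/Q'(I) = (I*sinh(2))/(2*I) = sinh(2)/2

Sum of residues inside C: sinh(2)
∮_C f(z) dz = 2πi · (sinh(2)) = 2*I*pi*sinh(2)

Final answer: 2*I*pi*sinh(2)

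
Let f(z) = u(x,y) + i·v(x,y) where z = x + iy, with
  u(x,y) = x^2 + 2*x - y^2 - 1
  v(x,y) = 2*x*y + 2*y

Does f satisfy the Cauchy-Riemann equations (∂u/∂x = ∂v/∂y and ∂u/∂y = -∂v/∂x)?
∂u/∂x = 2*x + 2
∂v/∂y = 2*x + 2
∂u/∂y = -2*y
∂v/∂x = 2*y
∂u/∂x = ∂v/∂y and ∂u/∂y = -∂v/∂x hold identically; f is analytic.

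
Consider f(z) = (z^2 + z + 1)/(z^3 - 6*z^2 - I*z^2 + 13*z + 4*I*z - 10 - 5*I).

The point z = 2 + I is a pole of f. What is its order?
Factor the denominator:
  z^3 - 6*z^2 - I*z^2 + 13*z + 4*I*z - 10 - 5*I = (z - 2 - I)^2*(z - 2 + I)

The numerator P(z) = z^2 + z + 1 has P(2 + I) = 6 + 5*I ≠ 0, so no factor of (z - 2 - I) cancels.
Near z = 2 + I we can therefore write f(z) = g(z)/(z - 2 - I)^2 with g analytic at 2 + I and g(2 + I) ≠ 0 (g is the numerator divided by the remaining denominator factors).

Hence z = 2 + I is a pole of order 2.

Final answer: 2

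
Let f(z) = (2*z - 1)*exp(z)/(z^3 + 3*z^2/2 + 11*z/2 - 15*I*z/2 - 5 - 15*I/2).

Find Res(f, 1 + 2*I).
Write f(z) = P(z)/Q(z) with P(z) = (2*z - 1)*exp(z) and Q(z) = z^3 + 3*z^2/2 + 11*z/2 - 15*I*z/2 - 5 - 15*I/2.
The denominator factors as Q(z) = (z - 1 - 2*I)*(z + 1/2 - I)*(z + 2 + 3*I), so z = 1 + 2*I is a simple zero of Q and P is analytic there; z = 1 + 2*I is therefore a simple pole and
  Res(f, z₀) = P(z₀)/Q'(z₀).

Q'(z) = 3*z^2 + 3*z + 11/2 - 15*I/2, so Q'(1 + 2*I) = -1/2 + 21*I/2.
P(1 + 2*I) = (1 + 4*I)*exp(1 + 2*I).

Res(f, 1 + 2*I) = ((1 + 4*I)*exp(1 + 2*I))/(-1/2 + 21*I/2) = (83/221 - 25*I/221)*exp(1 + 2*I)

Final answer: (83/221 - 25*I/221)*exp(1 + 2*I)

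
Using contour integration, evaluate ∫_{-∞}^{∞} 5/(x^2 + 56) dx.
Let f(z) = 5/(z^2 + 56). The denominator has no real zeros and deg Q - deg P = 2 ≥ 2, so the integral of f over the upper semicircle |z| = R tends to 0 as R → ∞. Closing the contour in the upper half-plane,
  ∫_{-∞}^{∞} f(x) dx = 2πi · Σ Res(f, z_k)  over the poles with Im z_k > 0.

Zeros of the denominator: z^2 + 56 = 0 gives z = ±2*sqrt(14)*I.
Upper half-plane: z = 2*sqrt(14)*I (simple).

Each pole is a simple zero of Q(z) = z^2 + 56, so Res(f, z₀) = P(z₀)/Q'(z₀) with P(z) = 5, Q'(z) = 2*z:
  Res(f, 2*sqrt(14)*I) = (5)/(4*sqrt(14)*I) = -5*sqrt(14)*I/56

∫_{-∞}^{∞} f(x) dx = 2πi · (-5*sqrt(14)*I/56) = 5*sqrt(14)*pi/28

Final answer: 5*sqrt(14)*pi/28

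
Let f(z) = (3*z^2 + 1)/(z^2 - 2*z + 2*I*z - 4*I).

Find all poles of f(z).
The singularities of f are the zeros of the denominator. Factoring,
  z^2 - 2*z + 2*I*z - 4*I = (z - 2)*(z + 2*I)
so the candidates are z = 2, z = -2*I.

Check the numerator P(z) = 3*z^2 + 1 at each one:
  P(2) = 13 ≠ 0, so z = 2 is a (simple) pole.
  P(-2*I) = -11 ≠ 0, so z = -2*I is a (simple) pole.

Poles of f: {-2*I, 2}

Final answer: {-2*I, 2}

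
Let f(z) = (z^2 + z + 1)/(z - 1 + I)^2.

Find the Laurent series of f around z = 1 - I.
Put w = z - (1 - I), i.e. z = w + 1 - I. The denominator is w^2, so it suffices to rewrite the numerator in powers of w.

P(z) = z^2 + z + 1
P(w + 1 - I) = 2 - 3*I + (3 - 2*I)*w + w^2

Dividing each term by w^2:
  f = (2 - 3*I)/w^2 + (3 - 2*I)/w + 1

Substituting back w = z - 1 + I:
  f(z) = (2 - 3*I)/(z - 1 + I)^2 + (3 - 2*I)/(z - 1 + I) + 1

The series is finite because the numerator is a polynomial; the negative powers form the principal part, and the coefficient of 1/(z - 1 + I) gives Res(f, 1 - I) = 3 - 2*I.

Final answer: (2 - 3*I)/(z - 1 + I)^2 + (3 - 2*I)/(z - 1 + I) + 1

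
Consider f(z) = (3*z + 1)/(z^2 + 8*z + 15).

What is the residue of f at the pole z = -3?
Write f(z) = P(z)/Q(z) with P(z) = 3*z + 1 and Q(z) = z^2 + 8*z + 15.
The denominator factors as Q(z) = (z + 3)*(z + 5), so z = -3 is a simple zero of Q and P is analytic there; z = -3 is therefore a simple pole and
  Res(f, z₀) = P(z₀)/Q'(z₀).

Q'(z) = 2*z + 8, so Q'(-3) = 2.
P(-3) = -8.

Res(f, -3) = (-8)/(2) = -4

Final answer: -4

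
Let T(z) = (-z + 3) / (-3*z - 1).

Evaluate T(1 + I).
Substitute z = 1 + I:
  numerator:   -(1 + I) + 3 = 2 - I
  denominator: -3*(1 + I) - 1 = -4 - 3*I
T(1 + I) = (2 - I)/(-4 - 3*I); multiplying numerator and denominator by the conjugate -4 + 3*I gives (-5 + 10*I)/25 = -1/5 + 2*I/5

Final answer: -1/5 + 2*I/5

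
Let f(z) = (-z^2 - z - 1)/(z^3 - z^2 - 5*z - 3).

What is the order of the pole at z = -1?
Factor the denominator:
  z^3 - z^2 - 5*z - 3 = (z + 1)^2*(z - 3)

The numerator P(z) = -z^2 - z - 1 has P(-1) = -1 ≠ 0, so no factor of (z + 1) cancels.
Near z = -1 we can therefore write f(z) = g(z)/(z + 1)^2 with g analytic at -1 and g(-1) ≠ 0 (g is the numerator divided by the remaining denominator factors).

Hence z = -1 is a pole of order 2.

Final answer: 2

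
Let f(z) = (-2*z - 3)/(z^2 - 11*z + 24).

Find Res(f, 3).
9/5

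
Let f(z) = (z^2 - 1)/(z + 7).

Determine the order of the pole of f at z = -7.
Factor the denominator:
  z + 7 = (z + 7)

The numerator P(z) = z^2 - 1 has P(-7) = 48 ≠ 0, so no factor of (z + 7) cancels.
Near z = -7 we can therefore write f(z) = g(z)/(z + 7) with g analytic at -7 and g(-7) ≠ 0 (g is just the numerator).

Hence z = -7 is a pole of order 1.

Final answer: 1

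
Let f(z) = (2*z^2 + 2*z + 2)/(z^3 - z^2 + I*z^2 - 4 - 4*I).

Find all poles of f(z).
The singularities of f are the zeros of the denominator. Factoring,
  z^3 - z^2 + I*z^2 - 4 - 4*I = (z + 2*I)*(z - 2)*(z + 1 - I)
so the candidates are z = -2*I, z = 2, z = -1 + I.

Check the numerator P(z) = 2*z^2 + 2*z + 2 at each one:
  P(-2*I) = -6 - 4*I ≠ 0, so z = -2*I is a (simple) pole.
  P(2) = 14 ≠ 0, so z = 2 is a (simple) pole.
  P(-1 + I) = -2*I ≠ 0, so z = -1 + I is a (simple) pole.

Poles of f: {-1 + I, -2*I, 2}

Final answer: {-1 + I, -2*I, 2}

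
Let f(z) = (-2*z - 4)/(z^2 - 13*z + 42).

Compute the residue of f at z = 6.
Write f(z) = P(z)/Q(z) with P(z) = -2*z - 4 and Q(z) = z^2 - 13*z + 42.
The denominator factors as Q(z) = (z - 7)*(z - 6), so z = 6 is a simple zero of Q and P is analytic there; z = 6 is therefore a simple pole and
  Res(f, z₀) = P(z₀)/Q'(z₀).

Q'(z) = 2*z - 13, so Q'(6) = -1.
P(6) = -16.

Res(f, 6) = (-16)/(-1) = 16

Final answer: 16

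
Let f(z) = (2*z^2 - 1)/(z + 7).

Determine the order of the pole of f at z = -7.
Factor the denominator:
  z + 7 = (z + 7)

The numerator P(z) = 2*z^2 - 1 has P(-7) = 97 ≠ 0, so no factor of (z + 7) cancels.
Near z = -7 we can therefore write f(z) = g(z)/(z + 7) with g analytic at -7 and g(-7) ≠ 0 (g is just the numerator).

Hence z = -7 is a pole of order 1.

Final answer: 1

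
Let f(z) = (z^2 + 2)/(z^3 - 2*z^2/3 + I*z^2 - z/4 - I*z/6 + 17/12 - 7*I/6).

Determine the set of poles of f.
The singularities of f are the zeros of the denominator. Factoring,
  z^3 - 2*z^2/3 + I*z^2 - z/4 - I*z/6 + 17/12 - 7*I/6 = (z - 2/3 + 3*I/2)*(z + 1)*(z - 1 - I/2)
so the candidates are z = 2/3 - 3*I/2, z = -1, z = 1 + I/2.

Check the numerator P(z) = z^2 + 2 at each one:
  P(2/3 - 3*I/2) = 7/36 - 2*I ≠ 0, so z = 2/3 - 3*I/2 is a (simple) pole.
  P(-1) = 3 ≠ 0, so z = -1 is a (simple) pole.
  P(1 + I/2) = 11/4 + I ≠ 0, so z = 1 + I/2 is a (simple) pole.

Poles of f: {-1, 2/3 - 3*I/2, 1 + I/2}

Final answer: {-1, 2/3 - 3*I/2, 1 + I/2}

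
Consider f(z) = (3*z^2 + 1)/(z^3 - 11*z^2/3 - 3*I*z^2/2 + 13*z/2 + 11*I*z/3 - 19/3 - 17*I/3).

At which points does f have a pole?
The singularities of f are the zeros of the denominator. Factoring,
  z^3 - 11*z^2/3 - 3*I*z^2/2 + 13*z/2 + 11*I*z/3 - 19/3 - 17*I/3 = (z - 2/3 - 2*I)*(z - 1 + 3*I/2)*(z - 2 - I)
so the candidates are z = 2/3 + 2*I, z = 1 - 3*I/2, z = 2 + I.

Check the numerator P(z) = 3*z^2 + 1 at each one:
  P(2/3 + 2*I) = -29/3 + 8*I ≠ 0, so z = 2/3 + 2*I is a (simple) pole.
  P(1 - 3*I/2) = -11/4 - 9*I ≠ 0, so z = 1 - 3*I/2 is a (simple) pole.
  P(2 + I) = 10 + 12*I ≠ 0, so z = 2 + I is a (simple) pole.

Poles of f: {2/3 + 2*I, 1 - 3*I/2, 2 + I}

Final answer: {2/3 + 2*I, 1 - 3*I/2, 2 + I}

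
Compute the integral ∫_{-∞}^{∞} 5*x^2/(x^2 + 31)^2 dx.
Let f(z) = 5*z^2/(z^2 + 31)^2. The denominator has no real zeros and deg Q - deg P = 2 ≥ 2, so the integral of f over the upper semicircle |z| = R tends to 0 as R → ∞. Closing the contour in the upper half-plane,
  ∫_{-∞}^{∞} f(x) dx = 2πi · Σ Res(f, z_k)  over the poles with Im z_k > 0.

Zeros of the denominator: z^2 + 31 = 0 gives z = ±sqrt(31)*I.
Upper half-plane: z = sqrt(31)*I (a pole of order 2).

Write f(z) = g(z)/(z - sqrt(31)*I)^2 with g(z) = 5*z^2/(z + sqrt(31)*I)^2. For a double pole, Res(f, z₀) = g'(z₀):
  g'(z) = 10*sqrt(31)*I*z/(z + sqrt(31)*I)^3
  Res(f, sqrt(31)*I) = g'(sqrt(31)*I) = -5*sqrt(31)*I/124

∫_{-∞}^{∞} f(x) dx = 2πi · (-5*sqrt(31)*I/124) = 5*sqrt(31)*pi/62

Final answer: 5*sqrt(31)*pi/62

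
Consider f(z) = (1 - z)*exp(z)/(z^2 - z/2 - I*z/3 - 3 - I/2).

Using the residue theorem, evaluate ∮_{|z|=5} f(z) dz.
By the residue theorem, ∮_C f(z) dz = 2πi · (sum of the residues of f at the poles inside |z| = 5).

The denominator factors as (z - 2 - I/3)*(z + 3/2), so the singularities of f are simple poles at z = 2 + I/3, z = -3/2.
  |2 + I/3|² = 37/9 < 25 = 5², so this pole is inside the contour.
  |-3/2|² = 9/4 < 25 = 5², so this pole is inside the contour.

With P(z) = (1 - z)*exp(z) and Q(z) = z^2 - z/2 - I*z/3 - 3 - I/2, each pole is simple, so Res(f, z₀) = P(z₀)/Q'(z₀) with Q'(z) = 2*z - 1/2 - I/3.
  Res(f, 2 + I/3) = P(2 + I/3)/Q'(2 + I/3) = ((-1 - I/3)*exp(2 + I/3))/(7/2 + I/3) = (-26/89 - 6*I/89)*exp(2 + I/3)
  Res(f, -3/2) = P(-3/2)/Q'(-3/2) = (5*exp(-3/2)/2)/(-7/2 - I/3) = (-63/89 + 6*I/89)*exp(-3/2)

Sum of residues inside C: (-26/89 - 6*I/89)*exp(2 + I/3) + (-63/89 + 6*I/89)*exp(-3/2)
∮_C f(z) dz = 2πi · ((-26/89 - 6*I/89)*exp(2 + I/3) + (-63/89 + 6*I/89)*exp(-3/2)) = pi*(12/89 - 52*I/89)*exp(2 + I/3) + pi*(-12/89 - 126*I/89)*exp(-3/2)

Final answer: pi*(12/89 - 52*I/89)*exp(2 + I/3) + pi*(-12/89 - 126*I/89)*exp(-3/2)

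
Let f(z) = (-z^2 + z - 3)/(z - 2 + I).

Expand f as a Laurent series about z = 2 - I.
Put w = z - (2 - I), i.e. z = w + 2 - I. The denominator is w, so it suffices to rewrite the numerator in powers of w.

P(z) = -z^2 + z - 3
P(w + 2 - I) = -4 + 3*I + (-3 + 2*I)*w - w^2

Dividing each term by w:
  f = (-4 + 3*I)/w - 3 + 2*I - w

Substituting back w = z - 2 + I:
  f(z) = (-4 + 3*I)/(z - 2 + I) - 3 + 2*I - (z - 2 + I)

The series is finite because the numerator is a polynomial; the negative powers form the principal part, and the coefficient of 1/(z - 2 + I) gives Res(f, 2 - I) = -4 + 3*I.

Final answer: (-4 + 3*I)/(z - 2 + I) - 3 + 2*I - (z - 2 + I)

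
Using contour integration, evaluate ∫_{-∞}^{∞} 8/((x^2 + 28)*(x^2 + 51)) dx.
Let f(z) = 8/((z^2 + 28)*(z^2 + 51)). The denominator has no real zeros and deg Q - deg P = 4 ≥ 2, so the integral of f over the upper semicircle |z| = R tends to 0 as R → ∞. Closing the contour in the upper half-plane,
  ∫_{-∞}^{∞} f(x) dx = 2πi · Σ Res(f, z_k)  over the poles with Im z_k > 0.

Zeros of the denominator: z^2 + 51 = 0 gives z = ±sqrt(51)*I; z^2 + 28 = 0 gives z = ±2*sqrt(7)*I.
Upper half-plane: z = sqrt(51)*I, z = 2*sqrt(7)*I (simple).

Each pole is a simple zero of Q(z) = z^4 + 79*z^2 + 1428, so Res(f, z₀) = P(z₀)/Q'(z₀) with P(z) = 8, Q'(z) = 4*z^3 + 158*z:
  Res(f, sqrt(51)*I) = (8)/(-46*sqrt(51)*I) = 4*sqrt(51)*I/1173
  Res(f, 2*sqrt(7)*I) = (8)/(92*sqrt(7)*I) = -2*sqrt(7)*I/161

Sum of residues: 2*I*(-51*sqrt(7) + 14*sqrt(51))/8211
∫_{-∞}^{∞} f(x) dx = 2πi · (2*I*(-51*sqrt(7) + 14*sqrt(51))/8211) = 4*pi*(-14*sqrt(51) + 51*sqrt(7))/8211

Final answer: 4*pi*(-14*sqrt(51) + 51*sqrt(7))/8211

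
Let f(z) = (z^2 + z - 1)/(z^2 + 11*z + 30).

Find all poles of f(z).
{-6, -5}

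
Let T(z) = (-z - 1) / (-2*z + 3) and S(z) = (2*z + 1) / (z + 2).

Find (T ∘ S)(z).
(T ∘ S)(z) = T(S(z)) = ((-1)*S(z) + (-1))/((-2)*S(z) + (3)). Multiply numerator and denominator by z + 2:
  numerator:   (-1)*(2*z + 1) + (-1)*(z + 2) = -3*z - 3
  denominator: (-2)*(2*z + 1) + (3)*(z + 2) = -z + 4
(T ∘ S)(z) = (-3*z - 3)/(-z + 4) = (3*z + 3)/(z - 4)

Final answer: (3*z + 3)/(z - 4)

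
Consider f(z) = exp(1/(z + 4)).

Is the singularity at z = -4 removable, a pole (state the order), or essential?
Let u = z + 4. Then
  e^(1/u) = Σ_{k≥0} (1)^k/(k!·u^k) = 1 + 1/u + 1/(2*u^2) + 1/(6*u^3) + ...
which has infinitely many negative powers of u, so exp(1/(z + 4)) has an essential singularity at z = -4.
So the singularity is essential.

Final answer: essential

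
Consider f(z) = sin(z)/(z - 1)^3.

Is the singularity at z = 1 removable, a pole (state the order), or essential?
pole of order 3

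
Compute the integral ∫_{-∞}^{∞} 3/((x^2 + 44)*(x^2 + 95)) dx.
Let f(z) = 3/((z^2 + 44)*(z^2 + 95)). The denominator has no real zeros and deg Q - deg P = 4 ≥ 2, so the integral of f over the upper semicircle |z| = R tends to 0 as R → ∞. Closing the contour in the upper half-plane,
  ∫_{-∞}^{∞} f(x) dx = 2πi · Σ Res(f, z_k)  over the poles with Im z_k > 0.

Zeros of the denominator: z^2 + 44 = 0 gives z = ±2*sqrt(11)*I; z^2 + 95 = 0 gives z = ±sqrt(95)*I.
Upper half-plane: z = 2*sqrt(11)*I, z = sqrt(95)*I (simple).

Each pole is a simple zero of Q(z) = z^4 + 139*z^2 + 4180, so Res(f, z₀) = P(z₀)/Q'(z₀) with P(z) = 3, Q'(z) = 4*z^3 + 278*z:
  Res(f, 2*sqrt(11)*I) = (3)/(204*sqrt(11)*I) = -sqrt(11)*I/748
  Res(f, sqrt(95)*I) = (3)/(-102*sqrt(95)*I) = sqrt(95)*I/3230

Sum of residues: I*(-sqrt(11)/748 + sqrt(95)/3230)
∫_{-∞}^{∞} f(x) dx = 2πi · (I*(-sqrt(11)/748 + sqrt(95)/3230)) = pi*(-22*sqrt(95) + 95*sqrt(11))/35530

Final answer: pi*(-22*sqrt(95) + 95*sqrt(11))/35530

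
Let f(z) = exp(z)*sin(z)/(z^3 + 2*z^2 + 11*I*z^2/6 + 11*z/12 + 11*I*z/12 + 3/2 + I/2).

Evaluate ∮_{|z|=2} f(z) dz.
By the residue theorem, ∮_C f(z) dz = 2πi · (sum of the residues of f at the poles inside |z| = 2).

The denominator factors as (z + 1/2 + I)*(z - 2*I/3)*(z + 3/2 + 3*I/2), so the singularities of f are simple poles at z = -1/2 - I, z = 2*I/3, z = -3/2 - 3*I/2.
  |-1/2 - I|² = 5/4 < 4 = 2², so this pole is inside the contour.
  |2*I/3|² = 4/9 < 4 = 2², so this pole is inside the contour.
  |-3/2 - 3*I/2|² = 9/2 > 4 = 2², so this pole is outside the contour.

With P(z) = exp(z)*sin(z) and Q(z) = z^3 + 2*z^2 + 11*I*z^2/6 + 11*z/12 + 11*I*z/12 + 3/2 + I/2, each pole is simple, so Res(f, z₀) = P(z₀)/Q'(z₀) with Q'(z) = 3*z^2 + 4*z + 11*I*z/3 + 11/12 + 11*I/12.
  Res(f, -1/2 - I) = P(-1/2 - I)/Q'(-1/2 - I) = (-exp(-1/2 - I)*sin(1/2 + I))/(1/3 - 23*I/12) = (-48/545 - 276*I/545)*exp(-1/2 - I)*sin(1/2 + I)
  Res(f, 2*I/3) = P(2*I/3)/Q'(2*I/3) = (I*exp(2*I/3)*sinh(2/3))/(-103/36 + 43*I/12) = (2322/13625 - 1854*I/13625)*exp(2*I/3)*sinh(2/3)

Sum of residues inside C: (-48/545 - 276*I/545)*exp(-1/2 - I)*sin(1/2 + I) + (2322/13625 - 1854*I/13625)*exp(2*I/3)*sinh(2/3)
∮_C f(z) dz = 2πi · ((-48/545 - 276*I/545)*exp(-1/2 - I)*sin(1/2 + I) + (2322/13625 - 1854*I/13625)*exp(2*I/3)*sinh(2/3)) = pi*(552/545 - 96*I/545)*exp(-1/2 - I)*sin(1/2 + I) + pi*(3708/13625 + 4644*I/13625)*exp(2*I/3)*sinh(2/3)

Final answer: pi*(552/545 - 96*I/545)*exp(-1/2 - I)*sin(1/2 + I) + pi*(3708/13625 + 4644*I/13625)*exp(2*I/3)*sinh(2/3)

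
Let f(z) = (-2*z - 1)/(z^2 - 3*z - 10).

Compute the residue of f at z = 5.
-11/7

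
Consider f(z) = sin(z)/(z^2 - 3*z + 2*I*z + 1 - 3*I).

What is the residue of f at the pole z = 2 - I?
Write f(z) = P(z)/Q(z) with P(z) = sin(z) and Q(z) = z^2 - 3*z + 2*I*z + 1 - 3*I.
The denominator factors as Q(z) = (z - 1 + I)*(z - 2 + I), so z = 2 - I is a simple zero of Q and P is analytic there; z = 2 - I is therefore a simple pole and
  Res(f, z₀) = P(z₀)/Q'(z₀).

Q'(z) = 2*z - 3 + 2*I, so Q'(2 - I) = 1.
P(2 - I) = sin(2 - I).

Res(f, 2 - I) = (sin(2 - I))/(1) = sin(2 - I)

Final answer: sin(2 - I)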